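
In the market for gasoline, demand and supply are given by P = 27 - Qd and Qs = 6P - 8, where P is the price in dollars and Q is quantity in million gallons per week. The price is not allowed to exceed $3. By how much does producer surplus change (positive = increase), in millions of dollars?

-32

Rearranging demand gives Qd = 27 - P. In a free market, 27 - P = 6P - 8 gives the equilibrium P* = 5, Q* = 22.
Because the ceiling (3) lies below the market-clearing price, it is binding.
At P = 3: Qd = 27 - 3 = 24 and Qs = 6·3 - 8 = 10.
Producer surplus without the control is ½ · (5 - 4/3) · 22 = 121/3.
With the ceiling, producers sell 10 units at 3, so PS = ½ · (3 - 4/3) · 10 = 25/3.
Change in producer surplus = 25/3 - 121/3 = -32.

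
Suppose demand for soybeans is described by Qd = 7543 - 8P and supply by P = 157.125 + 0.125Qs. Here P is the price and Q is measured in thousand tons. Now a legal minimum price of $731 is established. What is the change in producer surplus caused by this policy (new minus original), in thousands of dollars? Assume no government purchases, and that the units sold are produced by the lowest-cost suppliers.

Rearranging supply gives Qs = 8P - 1257. Setting quantity demanded equal to quantity supplied, 7543 - 8P = 8P - 1257, gives P* = 550 and Q* = 3143.
Because the floor (731) lies above the market-clearing price, it is binding.
At P = 731: Qd = 7543 - 8·731 = 1695 and Qs = 8·731 - 1257 = 4591.
Producer surplus without the control is ½ · (550 - 157.125) · 3143 = 617403.0625.
With the floor, 1695 units are sold at 731. The supply price at Q = 1695 is 369, so PS = ½ · [(731 - 157.125) + (731 - 369)] · 1695 = 793154.0625.
Change in producer surplus = 793154.0625 - 617403.0625 = 175751.

175751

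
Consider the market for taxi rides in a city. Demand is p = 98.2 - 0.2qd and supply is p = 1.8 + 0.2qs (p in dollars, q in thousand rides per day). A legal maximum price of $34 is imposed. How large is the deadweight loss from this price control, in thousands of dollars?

1280

Rearranging demand gives qd = 491 - 5p; rearranging supply gives qs = 5p - 9. Setting quantity demanded equal to quantity supplied, 491 - 5p = 5p - 9, gives p* = 50 and q* = 241.
The ceiling of 34 is below the equilibrium price 50, so it binds.
At p = 34: qd = 491 - 5·34 = 321 and qs = 5·34 - 9 = 161.
Quantity traded falls to 161. At q = 161 the demand price is (491 - 161)/5 = 66 and the supply price is (9 + 161)/5 = 34.
Deadweight loss = ½ · (66 - 34) · (241 - 161) = ½ · 32 · 80 = 1280.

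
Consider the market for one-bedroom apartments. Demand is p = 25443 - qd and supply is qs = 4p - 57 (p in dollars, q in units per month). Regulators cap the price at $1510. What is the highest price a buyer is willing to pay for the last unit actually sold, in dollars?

19460

Rearranging demand gives qd = 25443 - p. Equilibrium: 25443 - p = 4p - 57, so 25500 = 5p and p* = 5100, q* = 20343.
Because the ceiling (1510) lies below the market-clearing price, it is binding.
At p = 1510: qd = 25443 - 1510 = 23933 and qs = 4·1510 - 57 = 5983.
Only 5983 units reach the market. On the demand curve, the marginal buyer's willingness to pay at q = 5983 is (25443 - 5983) = 19460.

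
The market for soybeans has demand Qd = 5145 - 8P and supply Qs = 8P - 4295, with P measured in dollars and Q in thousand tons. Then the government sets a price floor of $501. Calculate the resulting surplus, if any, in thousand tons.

Without the control the market clears where 5145 - 8P = 8P - 4295, i.e. P* = 590 and Q* = 425.
Since 501 is below P* = 590, the floor does not bind and the free-market outcome prevails.
Since the control does not bind, there is no surplus.

0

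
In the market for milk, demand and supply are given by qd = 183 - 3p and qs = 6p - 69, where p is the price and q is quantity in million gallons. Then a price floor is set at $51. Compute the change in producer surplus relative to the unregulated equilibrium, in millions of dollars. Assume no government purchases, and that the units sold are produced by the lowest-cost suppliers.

Equilibrium: 183 - 3p = 6p - 69, so 252 = 9p and p* = 28, q* = 99.
The floor of 51 is above the equilibrium price 28, so it binds.
At p = 51: qd = 183 - 3·51 = 30 and qs = 6·51 - 69 = 237.
Producer surplus without the control is ½ · (28 - 11.5) · 99 = 816.75.
With the floor, 30 units are sold at 51. The supply price at q = 30 is 16.5, so PS = ½ · [(51 - 11.5) + (51 - 16.5)] · 30 = 1110.
Change in producer surplus = 1110 - 816.75 = 293.25.

293.25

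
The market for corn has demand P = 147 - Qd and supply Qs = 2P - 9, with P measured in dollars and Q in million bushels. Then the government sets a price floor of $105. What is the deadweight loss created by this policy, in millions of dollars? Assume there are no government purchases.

Rearranging demand gives Qd = 147 - P. Setting quantity demanded equal to quantity supplied, 147 - P = 2P - 9, gives P* = 52 and Q* = 95.
Since 105 > 52, the floor is binding.
At P = 105: Qd = 147 - 105 = 42 and Qs = 2·105 - 9 = 201.
Quantity traded falls to 42. At Q = 42 the demand price is 147 - 42 = 105 and the supply price is (9 + 42)/2 = 25.5.
Deadweight loss = ½ · (105 - 25.5) · (95 - 42) = ½ · 79.5 · 53 = 2106.75.

2106.75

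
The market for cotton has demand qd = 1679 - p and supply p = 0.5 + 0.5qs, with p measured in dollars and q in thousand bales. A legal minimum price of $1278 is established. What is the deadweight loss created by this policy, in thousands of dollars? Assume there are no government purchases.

Rearranging supply gives qs = 2p - 1. Equilibrium: 1679 - p = 2p - 1, so 1680 = 3p and p* = 560, q* = 1119.
The floor of 1278 is above the equilibrium price 560, so it binds.
At p = 1278: qd = 1679 - 1278 = 401 and qs = 2·1278 - 1 = 2555.
Quantity traded falls to 401. At q = 401 the demand price is 1679 - 401 = 1278 and the supply price is (1 + 401)/2 = 201.
Deadweight loss = ½ · (1278 - 201) · (1119 - 401) = ½ · 1077 · 718 = 386643.

386643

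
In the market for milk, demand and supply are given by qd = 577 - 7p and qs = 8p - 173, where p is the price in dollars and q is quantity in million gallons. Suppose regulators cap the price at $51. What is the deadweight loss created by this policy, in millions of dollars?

0

Without the control the market clears where 577 - 7p = 8p - 173, i.e. p* = 50 and q* = 227.
Since 51 is above p* = 50, the ceiling does not bind and the free-market outcome prevails.
Since the control does not bind, no trades are prevented and deadweight loss is zero.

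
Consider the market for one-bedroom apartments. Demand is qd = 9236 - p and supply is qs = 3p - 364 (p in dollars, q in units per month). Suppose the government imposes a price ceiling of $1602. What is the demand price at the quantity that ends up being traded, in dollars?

Equilibrium: 9236 - p = 3p - 364, so 9600 = 4p and p* = 2400, q* = 6836.
Since 1602 < 2400, the ceiling is binding.
At p = 1602: qd = 9236 - 1602 = 7634 and qs = 3·1602 - 364 = 4442.
Only 4442 units reach the market. On the demand curve, the marginal buyer's willingness to pay at q = 4442 is (9236 - 4442) = 4794.

4794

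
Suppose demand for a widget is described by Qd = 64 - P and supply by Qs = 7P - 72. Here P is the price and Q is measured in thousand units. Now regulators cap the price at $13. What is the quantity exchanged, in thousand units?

19

In a free market, 64 - P = 7P - 72 gives the equilibrium P* = 17, Q* = 47.
The ceiling of 13 is below the equilibrium price 17, so it binds.
At P = 13: Qd = 64 - 13 = 51 and Qs = 7·13 - 72 = 19.
The quantity actually transacted is the short side, supply: 19.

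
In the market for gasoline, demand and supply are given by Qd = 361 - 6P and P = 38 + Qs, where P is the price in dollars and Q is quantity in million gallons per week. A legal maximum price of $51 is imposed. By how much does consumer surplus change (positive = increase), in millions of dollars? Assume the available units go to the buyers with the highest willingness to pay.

75

Rearranging supply gives Qs = P - 38. Equilibrium: 361 - 6P = P - 38, so 399 = 7P and P* = 57, Q* = 19.
Because the ceiling (51) lies below the market-clearing price, it is binding.
At P = 51: Qd = 361 - 6·51 = 55 and Qs = 51 - 38 = 13.
Consumer surplus without the control is ½ · (361/6 - 57) · 19 = 361/12.
With the ceiling, 13 units are sold at 51 (assume they go to the highest-value buyers). The demand price at Q = 13 is 58, so CS = ½ · [(361/6 - 51) + (58 - 51)] · 13 = 1261/12.
Change in consumer surplus = 1261/12 - 361/12 = 75.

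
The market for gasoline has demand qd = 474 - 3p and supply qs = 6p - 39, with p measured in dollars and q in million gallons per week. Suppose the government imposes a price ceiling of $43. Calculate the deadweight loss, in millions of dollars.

1764

In a free market, 474 - 3p = 6p - 39 gives the equilibrium p* = 57, q* = 303.
The ceiling of 43 is below the equilibrium price 57, so it binds.
At p = 43: qd = 474 - 3·43 = 345 and qs = 6·43 - 39 = 219.
Quantity traded falls to 219. At q = 219 the demand price is (474 - 219)/3 = 85 and the supply price is (39 + 219)/6 = 43.
Deadweight loss = ½ · (85 - 43) · (303 - 219) = ½ · 42 · 84 = 1764.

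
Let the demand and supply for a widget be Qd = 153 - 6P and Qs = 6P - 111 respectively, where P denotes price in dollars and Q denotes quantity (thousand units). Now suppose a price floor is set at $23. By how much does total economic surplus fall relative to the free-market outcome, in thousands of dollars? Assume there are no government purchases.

Equilibrium: 153 - 6P = 6P - 111, so 264 = 12P and P* = 22, Q* = 21.
Since 23 > 22, the floor is binding.
At P = 23: Qd = 153 - 6·23 = 15 and Qs = 6·23 - 111 = 27.
Quantity traded falls to 15. At Q = 15 the demand price is (153 - 15)/6 = 23 and the supply price is (111 + 15)/6 = 21.
Deadweight loss = ½ · (23 - 21) · (21 - 15) = ½ · 2 · 6 = 6.

6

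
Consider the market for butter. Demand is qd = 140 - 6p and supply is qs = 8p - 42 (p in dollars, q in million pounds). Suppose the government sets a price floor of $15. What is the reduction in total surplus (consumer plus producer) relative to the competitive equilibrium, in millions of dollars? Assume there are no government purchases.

21

Setting quantity demanded equal to quantity supplied, 140 - 6p = 8p - 42, gives p* = 13 and q* = 62.
Since 15 > 13, the floor is binding.
At p = 15: qd = 140 - 6·15 = 50 and qs = 8·15 - 42 = 78.
Quantity traded falls to 50. At q = 50 the demand price is (140 - 50)/6 = 15 and the supply price is (42 + 50)/8 = 11.5.
Deadweight loss = ½ · (15 - 11.5) · (62 - 50) = ½ · 3.5 · 12 = 21.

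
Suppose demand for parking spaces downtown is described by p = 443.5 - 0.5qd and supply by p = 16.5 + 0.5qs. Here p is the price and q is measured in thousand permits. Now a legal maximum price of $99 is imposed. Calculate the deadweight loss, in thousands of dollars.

34322

Rearranging demand gives qd = 887 - 2p; rearranging supply gives qs = 2p - 33. Without the control the market clears where 887 - 2p = 2p - 33, i.e. p* = 230 and q* = 427.
Because the ceiling (99) lies below the market-clearing price, it is binding.
At p = 99: qd = 887 - 2·99 = 689 and qs = 2·99 - 33 = 165.
Quantity traded falls to 165. At q = 165 the demand price is (887 - 165)/2 = 361 and the supply price is (33 + 165)/2 = 99.
Deadweight loss = ½ · (361 - 99) · (427 - 165) = ½ · 262 · 262 = 34322.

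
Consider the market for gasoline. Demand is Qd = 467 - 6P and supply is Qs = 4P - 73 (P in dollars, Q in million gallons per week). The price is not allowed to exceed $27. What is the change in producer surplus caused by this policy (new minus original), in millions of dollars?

-2403

In a free market, 467 - 6P = 4P - 73 gives the equilibrium P* = 54, Q* = 143.
The ceiling of 27 is below the equilibrium price 54, so it binds.
At P = 27: Qd = 467 - 6·27 = 305 and Qs = 4·27 - 73 = 35.
Producer surplus without the control is ½ · (54 - 18.25) · 143 = 2556.125.
With the ceiling, producers sell 35 units at 27, so PS = ½ · (27 - 18.25) · 35 = 153.125.
Change in producer surplus = 153.125 - 2556.125 = -2403.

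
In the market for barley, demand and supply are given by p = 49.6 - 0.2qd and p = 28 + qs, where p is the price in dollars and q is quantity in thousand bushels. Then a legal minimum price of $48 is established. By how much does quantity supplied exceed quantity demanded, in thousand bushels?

12

Rearranging demand gives qd = 248 - 5p; rearranging supply gives qs = p - 28. Equilibrium: 248 - 5p = p - 28, so 276 = 6p and p* = 46, q* = 18.
Because the floor (48) lies above the market-clearing price, it is binding.
At p = 48: qd = 248 - 5·48 = 8 and qs = 48 - 28 = 20.
Surplus = qs - qd = 20 - 8 = 12.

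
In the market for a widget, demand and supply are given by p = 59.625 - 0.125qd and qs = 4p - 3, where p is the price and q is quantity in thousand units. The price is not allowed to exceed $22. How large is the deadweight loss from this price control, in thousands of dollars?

Rearranging demand gives qd = 477 - 8p. Setting quantity demanded equal to quantity supplied, 477 - 8p = 4p - 3, gives p* = 40 and q* = 157.
The ceiling of 22 is below the equilibrium price 40, so it binds.
At p = 22: qd = 477 - 8·22 = 301 and qs = 4·22 - 3 = 85.
Quantity traded falls to 85. At q = 85 the demand price is (477 - 85)/8 = 49 and the supply price is (3 + 85)/4 = 22.
Deadweight loss = ½ · (49 - 22) · (157 - 85) = ½ · 27 · 72 = 972.

972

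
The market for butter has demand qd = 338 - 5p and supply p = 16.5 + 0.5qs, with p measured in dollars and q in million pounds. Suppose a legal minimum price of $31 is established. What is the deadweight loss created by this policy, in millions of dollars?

0

Rearranging supply gives qs = 2p - 33. Equilibrium: 338 - 5p = 2p - 33, so 371 = 7p and p* = 53, q* = 73.
Since 31 is below p* = 53, the floor does not bind and the free-market outcome prevails.
Since the control does not bind, no trades are prevented and deadweight loss is zero.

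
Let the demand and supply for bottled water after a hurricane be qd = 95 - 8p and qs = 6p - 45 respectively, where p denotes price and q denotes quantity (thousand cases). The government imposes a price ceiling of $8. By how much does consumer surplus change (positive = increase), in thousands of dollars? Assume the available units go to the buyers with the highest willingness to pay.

-3

In a free market, 95 - 8p = 6p - 45 gives the equilibrium p* = 10, q* = 15.
Since 8 < 10, the ceiling is binding.
At p = 8: qd = 95 - 8·8 = 31 and qs = 6·8 - 45 = 3.
Consumer surplus without the control is ½ · (11.875 - 10) · 15 = 14.0625.
With the ceiling, 3 units are sold at 8 (assume they go to the highest-value buyers). The demand price at q = 3 is 11.5, so CS = ½ · [(11.875 - 8) + (11.5 - 8)] · 3 = 11.0625.
Change in consumer surplus = 11.0625 - 14.0625 = -3.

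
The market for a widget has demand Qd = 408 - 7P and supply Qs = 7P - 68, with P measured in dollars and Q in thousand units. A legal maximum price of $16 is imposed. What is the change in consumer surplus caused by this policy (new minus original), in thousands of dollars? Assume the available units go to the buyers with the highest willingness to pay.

-342

Without the control the market clears where 408 - 7P = 7P - 68, i.e. P* = 34 and Q* = 170.
The ceiling of 16 is below the equilibrium price 34, so it binds.
At P = 16: Qd = 408 - 7·16 = 296 and Qs = 7·16 - 68 = 44.
Consumer surplus without the control is ½ · (408/7 - 34) · 170 = 14450/7.
With the ceiling, 44 units are sold at 16 (assume they go to the highest-value buyers). The demand price at Q = 44 is 52, so CS = ½ · [(408/7 - 16) + (52 - 16)] · 44 = 12056/7.
Change in consumer surplus = 12056/7 - 14450/7 = -342.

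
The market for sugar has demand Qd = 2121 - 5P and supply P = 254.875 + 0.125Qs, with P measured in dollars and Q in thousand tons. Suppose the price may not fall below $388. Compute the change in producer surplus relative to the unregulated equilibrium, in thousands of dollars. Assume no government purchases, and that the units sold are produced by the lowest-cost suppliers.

5083

Rearranging supply gives Qs = 8P - 2039. Without the control the market clears where 2121 - 5P = 8P - 2039, i.e. P* = 320 and Q* = 521.
Since 388 > 320, the floor is binding.
At P = 388: Qd = 2121 - 5·388 = 181 and Qs = 8·388 - 2039 = 1065.
Producer surplus without the control is ½ · (320 - 254.875) · 521 = 16965.0625.
With the floor, 181 units are sold at 388. The supply price at Q = 181 is 277.5, so PS = ½ · [(388 - 254.875) + (388 - 277.5)] · 181 = 22048.0625.
Change in producer surplus = 22048.0625 - 16965.0625 = 5083.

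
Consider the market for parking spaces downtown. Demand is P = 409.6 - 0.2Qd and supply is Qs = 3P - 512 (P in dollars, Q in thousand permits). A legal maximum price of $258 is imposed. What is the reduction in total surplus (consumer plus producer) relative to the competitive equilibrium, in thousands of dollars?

9225.6

Rearranging demand gives Qd = 2048 - 5P. Setting quantity demanded equal to quantity supplied, 2048 - 5P = 3P - 512, gives P* = 320 and Q* = 448.
Because the ceiling (258) lies below the market-clearing price, it is binding.
At P = 258: Qd = 2048 - 5·258 = 758 and Qs = 3·258 - 512 = 262.
Quantity traded falls to 262. At Q = 262 the demand price is (2048 - 262)/5 = 357.2 and the supply price is (512 + 262)/3 = 258.
Deadweight loss = ½ · (357.2 - 258) · (448 - 262) = ½ · 99.2 · 186 = 9225.6.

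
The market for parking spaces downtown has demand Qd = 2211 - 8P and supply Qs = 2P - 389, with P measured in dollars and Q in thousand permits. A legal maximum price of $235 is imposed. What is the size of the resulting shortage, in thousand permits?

250

Setting quantity demanded equal to quantity supplied, 2211 - 8P = 2P - 389, gives P* = 260 and Q* = 131.
The ceiling of 235 is below the equilibrium price 260, so it binds.
At P = 235: Qd = 2211 - 8·235 = 331 and Qs = 2·235 - 389 = 81.
Shortage = Qd - Qs = 331 - 81 = 250.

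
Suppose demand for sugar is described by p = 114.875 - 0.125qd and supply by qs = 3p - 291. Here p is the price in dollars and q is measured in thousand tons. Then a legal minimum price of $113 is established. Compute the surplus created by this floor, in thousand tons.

33

Rearranging demand gives qd = 919 - 8p. In a free market, 919 - 8p = 3p - 291 gives the equilibrium p* = 110, q* = 39.
The floor of 113 is above the equilibrium price 110, so it binds.
At p = 113: qd = 919 - 8·113 = 15 and qs = 3·113 - 291 = 48.
Surplus = qs - qd = 48 - 15 = 33.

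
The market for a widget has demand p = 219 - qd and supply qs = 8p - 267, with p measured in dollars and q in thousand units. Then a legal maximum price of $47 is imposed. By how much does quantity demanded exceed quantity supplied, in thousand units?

Rearranging demand gives qd = 219 - p. Without the control the market clears where 219 - p = 8p - 267, i.e. p* = 54 and q* = 165.
Since 47 < 54, the ceiling is binding.
At p = 47: qd = 219 - 47 = 172 and qs = 8·47 - 267 = 109.
Shortage = qd - qs = 172 - 109 = 63.

63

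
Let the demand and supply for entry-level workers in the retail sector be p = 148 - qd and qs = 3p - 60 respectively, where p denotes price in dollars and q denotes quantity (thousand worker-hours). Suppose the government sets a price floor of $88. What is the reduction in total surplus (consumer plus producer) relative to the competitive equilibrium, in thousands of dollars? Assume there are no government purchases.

864

Rearranging demand gives qd = 148 - p. Without the control the market clears where 148 - p = 3p - 60, i.e. p* = 52 and q* = 96.
Because the floor (88) lies above the market-clearing price, it is binding.
At p = 88: qd = 148 - 88 = 60 and qs = 3·88 - 60 = 204.
Quantity traded falls to 60. At q = 60 the demand price is 148 - 60 = 88 and the supply price is (60 + 60)/3 = 40.
Deadweight loss = ½ · (88 - 40) · (96 - 60) = ½ · 48 · 36 = 864.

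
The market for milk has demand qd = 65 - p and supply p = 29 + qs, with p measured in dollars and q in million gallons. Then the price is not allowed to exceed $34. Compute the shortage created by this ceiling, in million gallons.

Rearranging supply gives qs = p - 29. Setting quantity demanded equal to quantity supplied, 65 - p = p - 29, gives p* = 47 and q* = 18.
The ceiling of 34 is below the equilibrium price 47, so it binds.
At p = 34: qd = 65 - 34 = 31 and qs = 34 - 29 = 5.
Shortage = qd - qs = 31 - 5 = 26.

26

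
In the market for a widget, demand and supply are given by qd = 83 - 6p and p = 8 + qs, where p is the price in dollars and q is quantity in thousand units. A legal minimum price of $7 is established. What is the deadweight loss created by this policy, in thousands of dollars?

0

Rearranging supply gives qs = p - 8. Setting quantity demanded equal to quantity supplied, 83 - 6p = p - 8, gives p* = 13 and q* = 5.
Since 7 is below p* = 13, the floor does not bind and the free-market outcome prevails.
Since the control does not bind, no trades are prevented and deadweight loss is zero.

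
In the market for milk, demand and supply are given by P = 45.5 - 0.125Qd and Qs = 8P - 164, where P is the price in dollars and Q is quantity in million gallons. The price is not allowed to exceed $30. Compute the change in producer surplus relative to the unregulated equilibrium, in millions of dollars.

-264

Rearranging demand gives Qd = 364 - 8P. Equilibrium: 364 - 8P = 8P - 164, so 528 = 16P and P* = 33, Q* = 100.
Because the ceiling (30) lies below the market-clearing price, it is binding.
At P = 30: Qd = 364 - 8·30 = 124 and Qs = 8·30 - 164 = 76.
Producer surplus without the control is ½ · (33 - 20.5) · 100 = 625.
With the ceiling, producers sell 76 units at 30, so PS = ½ · (30 - 20.5) · 76 = 361.
Change in producer surplus = 361 - 625 = -264.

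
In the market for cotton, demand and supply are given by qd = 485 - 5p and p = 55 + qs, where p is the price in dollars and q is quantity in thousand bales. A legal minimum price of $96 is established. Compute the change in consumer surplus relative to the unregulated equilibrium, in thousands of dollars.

Rearranging supply gives qs = p - 55. Equilibrium: 485 - 5p = p - 55, so 540 = 6p and p* = 90, q* = 35.
Since 96 > 90, the floor is binding.
At p = 96: qd = 485 - 5·96 = 5 and qs = 96 - 55 = 41.
Consumer surplus without the control is ½ · (97 - 90) · 35 = 122.5.
With the floor, consumers buy 5 units at 96, so CS = ½ · (97 - 96) · 5 = 2.5.
Change in consumer surplus = 2.5 - 122.5 = -120.

-120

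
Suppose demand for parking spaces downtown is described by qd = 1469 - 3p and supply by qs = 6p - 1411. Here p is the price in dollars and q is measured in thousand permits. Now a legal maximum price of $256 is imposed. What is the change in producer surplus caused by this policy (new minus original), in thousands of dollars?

-20288

Equilibrium: 1469 - 3p = 6p - 1411, so 2880 = 9p and p* = 320, q* = 509.
Because the ceiling (256) lies below the market-clearing price, it is binding.
At p = 256: qd = 1469 - 3·256 = 701 and qs = 6·256 - 1411 = 125.
Producer surplus without the control is ½ · (320 - 1411/6) · 509 = 259081/12.
With the ceiling, producers sell 125 units at 256, so PS = ½ · (256 - 1411/6) · 125 = 15625/12.
Change in producer surplus = 15625/12 - 259081/12 = -20288.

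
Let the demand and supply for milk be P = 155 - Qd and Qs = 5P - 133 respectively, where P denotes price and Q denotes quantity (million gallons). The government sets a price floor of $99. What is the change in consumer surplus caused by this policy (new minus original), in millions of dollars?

-4156.5

Rearranging demand gives Qd = 155 - P. In a free market, 155 - P = 5P - 133 gives the equilibrium P* = 48, Q* = 107.
Because the floor (99) lies above the market-clearing price, it is binding.
At P = 99: Qd = 155 - 99 = 56 and Qs = 5·99 - 133 = 362.
Consumer surplus without the control is ½ · (155 - 48) · 107 = 5724.5.
With the floor, consumers buy 56 units at 99, so CS = ½ · (155 - 99) · 56 = 1568.
Change in consumer surplus = 1568 - 5724.5 = -4156.5.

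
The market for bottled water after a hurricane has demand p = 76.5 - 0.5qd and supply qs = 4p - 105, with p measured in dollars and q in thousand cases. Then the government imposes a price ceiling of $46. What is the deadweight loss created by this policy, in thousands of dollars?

Rearranging demand gives qd = 153 - 2p. In a free market, 153 - 2p = 4p - 105 gives the equilibrium p* = 43, q* = 67.
The ceiling of 46 is above the equilibrium price 43, so it is not binding; the market clears at p* = 43, q* = 67.
Since the control does not bind, no trades are prevented and deadweight loss is zero.

0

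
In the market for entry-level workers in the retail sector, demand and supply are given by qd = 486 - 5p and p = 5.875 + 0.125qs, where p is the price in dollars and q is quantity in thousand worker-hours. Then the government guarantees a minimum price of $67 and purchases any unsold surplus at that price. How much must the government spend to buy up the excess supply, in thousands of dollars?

22646

Rearranging supply gives qs = 8p - 47. Without the control the market clears where 486 - 5p = 8p - 47, i.e. p* = 41 and q* = 281.
Since 67 > 41, the floor is binding.
At p = 67: qd = 486 - 5·67 = 151 and qs = 8·67 - 47 = 489.
Surplus = qs - qd = 338.
Government expenditure = surplus × support price = 338 × 67 = 22646.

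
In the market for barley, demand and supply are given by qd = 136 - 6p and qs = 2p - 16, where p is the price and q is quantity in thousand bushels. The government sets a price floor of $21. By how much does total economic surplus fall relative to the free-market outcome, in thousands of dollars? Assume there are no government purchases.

48

Equilibrium: 136 - 6p = 2p - 16, so 152 = 8p and p* = 19, q* = 22.
Because the floor (21) lies above the market-clearing price, it is binding.
At p = 21: qd = 136 - 6·21 = 10 and qs = 2·21 - 16 = 26.
Quantity traded falls to 10. At q = 10 the demand price is (136 - 10)/6 = 21 and the supply price is (16 + 10)/2 = 13.
Deadweight loss = ½ · (21 - 13) · (22 - 10) = ½ · 8 · 12 = 48.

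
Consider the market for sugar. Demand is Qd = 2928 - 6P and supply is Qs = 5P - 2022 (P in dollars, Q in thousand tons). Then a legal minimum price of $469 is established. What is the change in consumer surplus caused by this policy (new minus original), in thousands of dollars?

In a free market, 2928 - 6P = 5P - 2022 gives the equilibrium P* = 450, Q* = 228.
Since 469 > 450, the floor is binding.
At P = 469: Qd = 2928 - 6·469 = 114 and Qs = 5·469 - 2022 = 323.
Consumer surplus without the control is ½ · (488 - 450) · 228 = 4332.
With the floor, consumers buy 114 units at 469, so CS = ½ · (488 - 469) · 114 = 1083.
Change in consumer surplus = 1083 - 4332 = -3249.

-3249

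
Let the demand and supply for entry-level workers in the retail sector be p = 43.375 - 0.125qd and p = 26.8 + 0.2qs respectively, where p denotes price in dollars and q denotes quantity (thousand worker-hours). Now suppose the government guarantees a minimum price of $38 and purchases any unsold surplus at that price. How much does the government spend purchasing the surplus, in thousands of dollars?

Rearranging demand gives qd = 347 - 8p; rearranging supply gives qs = 5p - 134. Without the control the market clears where 347 - 8p = 5p - 134, i.e. p* = 37 and q* = 51.
The floor of 38 is above the equilibrium price 37, so it binds.
At p = 38: qd = 347 - 8·38 = 43 and qs = 5·38 - 134 = 56.
Surplus = qs - qd = 13.
Government expenditure = surplus × support price = 13 × 38 = 494.

494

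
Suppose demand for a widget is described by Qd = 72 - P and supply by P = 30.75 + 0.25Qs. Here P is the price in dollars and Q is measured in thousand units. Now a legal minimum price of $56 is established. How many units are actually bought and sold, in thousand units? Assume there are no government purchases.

Rearranging supply gives Qs = 4P - 123. In a free market, 72 - P = 4P - 123 gives the equilibrium P* = 39, Q* = 33.
Since 56 > 39, the floor is binding.
At P = 56: Qd = 72 - 56 = 16 and Qs = 4·56 - 123 = 101.
The quantity actually transacted is the short side, demand: 16.

16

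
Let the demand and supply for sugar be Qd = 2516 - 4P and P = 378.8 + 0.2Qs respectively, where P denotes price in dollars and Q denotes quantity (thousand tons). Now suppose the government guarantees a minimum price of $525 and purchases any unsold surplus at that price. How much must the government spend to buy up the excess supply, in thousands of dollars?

165375

Rearranging supply gives Qs = 5P - 1894. In a free market, 2516 - 4P = 5P - 1894 gives the equilibrium P* = 490, Q* = 556.
Because the floor (525) lies above the market-clearing price, it is binding.
At P = 525: Qd = 2516 - 4·525 = 416 and Qs = 5·525 - 1894 = 731.
Surplus = Qs - Qd = 315.
Government expenditure = surplus × support price = 315 × 525 = 165375.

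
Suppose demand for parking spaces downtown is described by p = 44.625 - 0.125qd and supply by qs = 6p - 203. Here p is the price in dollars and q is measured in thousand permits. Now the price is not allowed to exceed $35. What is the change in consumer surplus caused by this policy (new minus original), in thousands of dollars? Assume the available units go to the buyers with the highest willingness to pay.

-21.25

Rearranging demand gives qd = 357 - 8p. Setting quantity demanded equal to quantity supplied, 357 - 8p = 6p - 203, gives p* = 40 and q* = 37.
Since 35 < 40, the ceiling is binding.
At p = 35: qd = 357 - 8·35 = 77 and qs = 6·35 - 203 = 7.
Consumer surplus without the control is ½ · (44.625 - 40) · 37 = 85.5625.
With the ceiling, 7 units are sold at 35 (assume they go to the highest-value buyers). The demand price at q = 7 is 43.75, so CS = ½ · [(44.625 - 35) + (43.75 - 35)] · 7 = 64.3125.
Change in consumer surplus = 64.3125 - 85.5625 = -21.25.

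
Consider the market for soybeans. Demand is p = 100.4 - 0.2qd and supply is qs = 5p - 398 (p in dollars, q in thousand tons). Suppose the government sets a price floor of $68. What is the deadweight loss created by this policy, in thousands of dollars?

0

Rearranging demand gives qd = 502 - 5p. Setting quantity demanded equal to quantity supplied, 502 - 5p = 5p - 398, gives p* = 90 and q* = 52.
The floor of 68 is below the equilibrium price 90, so it is not binding; the market clears at p* = 90, q* = 52.
Since the control does not bind, no trades are prevented and deadweight loss is zero.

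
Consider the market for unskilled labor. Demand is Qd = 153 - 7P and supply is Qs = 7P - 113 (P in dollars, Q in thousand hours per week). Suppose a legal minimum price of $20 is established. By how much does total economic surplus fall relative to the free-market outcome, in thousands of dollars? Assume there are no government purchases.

7

Setting quantity demanded equal to quantity supplied, 153 - 7P = 7P - 113, gives P* = 19 and Q* = 20.
The floor of 20 is above the equilibrium price 19, so it binds.
At P = 20: Qd = 153 - 7·20 = 13 and Qs = 7·20 - 113 = 27.
Quantity traded falls to 13. At Q = 13 the demand price is (153 - 13)/7 = 20 and the supply price is (113 + 13)/7 = 18.
Deadweight loss = ½ · (20 - 18) · (20 - 13) = ½ · 2 · 7 = 7.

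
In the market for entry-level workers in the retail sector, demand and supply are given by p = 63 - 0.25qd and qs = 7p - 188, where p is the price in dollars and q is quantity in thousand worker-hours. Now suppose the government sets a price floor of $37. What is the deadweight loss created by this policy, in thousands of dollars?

Rearranging demand gives qd = 252 - 4p. Setting quantity demanded equal to quantity supplied, 252 - 4p = 7p - 188, gives p* = 40 and q* = 92.
Since 37 is below p* = 40, the floor does not bind and the free-market outcome prevails.
Since the control does not bind, no trades are prevented and deadweight loss is zero.

0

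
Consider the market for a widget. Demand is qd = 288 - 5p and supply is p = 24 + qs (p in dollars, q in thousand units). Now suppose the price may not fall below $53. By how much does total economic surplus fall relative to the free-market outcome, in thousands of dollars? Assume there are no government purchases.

15

Rearranging supply gives qs = p - 24. Equilibrium: 288 - 5p = p - 24, so 312 = 6p and p* = 52, q* = 28.
The floor of 53 is above the equilibrium price 52, so it binds.
At p = 53: qd = 288 - 5·53 = 23 and qs = 53 - 24 = 29.
Quantity traded falls to 23. At q = 23 the demand price is (288 - 23)/5 = 53 and the supply price is 24 + 23 = 47.
Deadweight loss = ½ · (53 - 47) · (28 - 23) = ½ · 6 · 5 = 15.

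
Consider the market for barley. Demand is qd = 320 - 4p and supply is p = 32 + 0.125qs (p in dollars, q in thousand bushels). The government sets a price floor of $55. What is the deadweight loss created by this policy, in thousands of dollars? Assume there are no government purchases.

Rearranging supply gives qs = 8p - 256. Without the control the market clears where 320 - 4p = 8p - 256, i.e. p* = 48 and q* = 128.
The floor of 55 is above the equilibrium price 48, so it binds.
At p = 55: qd = 320 - 4·55 = 100 and qs = 8·55 - 256 = 184.
Quantity traded falls to 100. At q = 100 the demand price is (320 - 100)/4 = 55 and the supply price is (256 + 100)/8 = 44.5.
Deadweight loss = ½ · (55 - 44.5) · (128 - 100) = ½ · 10.5 · 28 = 147.

147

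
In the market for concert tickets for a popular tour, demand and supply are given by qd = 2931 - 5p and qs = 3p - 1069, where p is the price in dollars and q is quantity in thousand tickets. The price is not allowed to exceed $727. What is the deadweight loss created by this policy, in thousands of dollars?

0

In a free market, 2931 - 5p = 3p - 1069 gives the equilibrium p* = 500, q* = 431.
The ceiling of 727 is above the equilibrium price 500, so it is not binding; the market clears at p* = 500, q* = 431.
Since the control does not bind, no trades are prevented and deadweight loss is zero.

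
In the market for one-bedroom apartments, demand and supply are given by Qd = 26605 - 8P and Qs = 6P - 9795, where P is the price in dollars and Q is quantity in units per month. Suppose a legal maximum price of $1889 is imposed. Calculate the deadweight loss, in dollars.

2653985.25

Without the control the market clears where 26605 - 8P = 6P - 9795, i.e. P* = 2600 and Q* = 5805.
The ceiling of 1889 is below the equilibrium price 2600, so it binds.
At P = 1889: Qd = 26605 - 8·1889 = 11493 and Qs = 6·1889 - 9795 = 1539.
Quantity traded falls to 1539. At Q = 1539 the demand price is (26605 - 1539)/8 = 3133.25 and the supply price is (9795 + 1539)/6 = 1889.
Deadweight loss = ½ · (3133.25 - 1889) · (5805 - 1539) = ½ · 1244.25 · 4266 = 2653985.25.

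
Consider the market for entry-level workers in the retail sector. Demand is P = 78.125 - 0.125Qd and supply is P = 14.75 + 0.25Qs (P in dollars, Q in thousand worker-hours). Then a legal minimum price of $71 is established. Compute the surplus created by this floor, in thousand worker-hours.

168

Rearranging demand gives Qd = 625 - 8P; rearranging supply gives Qs = 4P - 59. In a free market, 625 - 8P = 4P - 59 gives the equilibrium P* = 57, Q* = 169.
Because the floor (71) lies above the market-clearing price, it is binding.
At P = 71: Qd = 625 - 8·71 = 57 and Qs = 4·71 - 59 = 225.
Surplus = Qs - Qd = 225 - 57 = 168.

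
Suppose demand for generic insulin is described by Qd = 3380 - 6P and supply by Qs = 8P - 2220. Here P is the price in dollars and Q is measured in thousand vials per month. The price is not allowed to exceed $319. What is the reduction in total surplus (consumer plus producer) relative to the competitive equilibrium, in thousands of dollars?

61236

In a free market, 3380 - 6P = 8P - 2220 gives the equilibrium P* = 400, Q* = 980.
The ceiling of 319 is below the equilibrium price 400, so it binds.
At P = 319: Qd = 3380 - 6·319 = 1466 and Qs = 8·319 - 2220 = 332.
Quantity traded falls to 332. At Q = 332 the demand price is (3380 - 332)/6 = 508 and the supply price is (2220 + 332)/8 = 319.
Deadweight loss = ½ · (508 - 319) · (980 - 332) = ½ · 189 · 648 = 61236.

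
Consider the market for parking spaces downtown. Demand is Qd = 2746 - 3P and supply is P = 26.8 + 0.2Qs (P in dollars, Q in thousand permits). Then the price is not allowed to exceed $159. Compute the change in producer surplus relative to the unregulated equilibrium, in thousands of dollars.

-233863.5

Rearranging supply gives Qs = 5P - 134. In a free market, 2746 - 3P = 5P - 134 gives the equilibrium P* = 360, Q* = 1666.
The ceiling of 159 is below the equilibrium price 360, so it binds.
At P = 159: Qd = 2746 - 3·159 = 2269 and Qs = 5·159 - 134 = 661.
Producer surplus without the control is ½ · (360 - 26.8) · 1666 = 277555.6.
With the ceiling, producers sell 661 units at 159, so PS = ½ · (159 - 26.8) · 661 = 43692.1.
Change in producer surplus = 43692.1 - 277555.6 = -233863.5.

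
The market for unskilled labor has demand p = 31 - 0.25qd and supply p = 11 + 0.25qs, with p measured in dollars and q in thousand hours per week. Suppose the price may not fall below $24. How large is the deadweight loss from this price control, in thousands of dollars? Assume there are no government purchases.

36

Rearranging demand gives qd = 124 - 4p; rearranging supply gives qs = 4p - 44. Setting quantity demanded equal to quantity supplied, 124 - 4p = 4p - 44, gives p* = 21 and q* = 40.
Since 24 > 21, the floor is binding.
At p = 24: qd = 124 - 4·24 = 28 and qs = 4·24 - 44 = 52.
Quantity traded falls to 28. At q = 28 the demand price is (124 - 28)/4 = 24 and the supply price is (44 + 28)/4 = 18.
Deadweight loss = ½ · (24 - 18) · (40 - 28) = ½ · 6 · 12 = 36.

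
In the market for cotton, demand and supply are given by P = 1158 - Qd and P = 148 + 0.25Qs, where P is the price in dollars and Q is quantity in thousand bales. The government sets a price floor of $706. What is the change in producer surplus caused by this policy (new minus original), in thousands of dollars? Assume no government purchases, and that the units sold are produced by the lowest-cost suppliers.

Rearranging demand gives Qd = 1158 - P; rearranging supply gives Qs = 4P - 592. Setting quantity demanded equal to quantity supplied, 1158 - P = 4P - 592, gives P* = 350 and Q* = 808.
Since 706 > 350, the floor is binding.
At P = 706: Qd = 1158 - 706 = 452 and Qs = 4·706 - 592 = 2232.
Producer surplus without the control is ½ · (350 - 148) · 808 = 81608.
With the floor, 452 units are sold at 706. The supply price at Q = 452 is 261, so PS = ½ · [(706 - 148) + (706 - 261)] · 452 = 226678.
Change in producer surplus = 226678 - 81608 = 145070.

145070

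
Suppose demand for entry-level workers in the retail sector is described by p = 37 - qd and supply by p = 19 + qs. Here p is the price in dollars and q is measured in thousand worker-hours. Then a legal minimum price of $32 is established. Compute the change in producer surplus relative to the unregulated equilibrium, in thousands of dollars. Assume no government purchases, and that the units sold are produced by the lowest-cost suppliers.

12

Rearranging demand gives qd = 37 - p; rearranging supply gives qs = p - 19. Equilibrium: 37 - p = p - 19, so 56 = 2p and p* = 28, q* = 9.
Since 32 > 28, the floor is binding.
At p = 32: qd = 37 - 32 = 5 and qs = 32 - 19 = 13.
Producer surplus without the control is ½ · (28 - 19) · 9 = 40.5.
With the floor, 5 units are sold at 32. The supply price at q = 5 is 24, so PS = ½ · [(32 - 19) + (32 - 24)] · 5 = 52.5.
Change in producer surplus = 52.5 - 40.5 = 12.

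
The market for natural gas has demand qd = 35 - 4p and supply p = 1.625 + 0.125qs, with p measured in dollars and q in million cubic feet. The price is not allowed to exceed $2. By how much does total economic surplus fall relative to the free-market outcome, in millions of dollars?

48

Rearranging supply gives qs = 8p - 13. Setting quantity demanded equal to quantity supplied, 35 - 4p = 8p - 13, gives p* = 4 and q* = 19.
Since 2 < 4, the ceiling is binding.
At p = 2: qd = 35 - 4·2 = 27 and qs = 8·2 - 13 = 3.
Quantity traded falls to 3. At q = 3 the demand price is (35 - 3)/4 = 8 and the supply price is (13 + 3)/8 = 2.
Deadweight loss = ½ · (8 - 2) · (19 - 3) = ½ · 6 · 16 = 48.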